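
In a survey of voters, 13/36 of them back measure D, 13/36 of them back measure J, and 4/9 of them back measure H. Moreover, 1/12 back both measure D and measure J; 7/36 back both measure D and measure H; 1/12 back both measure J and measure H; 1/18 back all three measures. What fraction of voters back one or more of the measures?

31/36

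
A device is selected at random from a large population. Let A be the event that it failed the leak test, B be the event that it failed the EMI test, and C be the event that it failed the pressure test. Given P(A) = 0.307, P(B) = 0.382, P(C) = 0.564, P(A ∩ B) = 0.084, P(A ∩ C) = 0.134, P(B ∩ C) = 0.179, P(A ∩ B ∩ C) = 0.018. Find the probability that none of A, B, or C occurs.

P(A ∪ B ∪ C) = 0.307 + 0.382 + 0.564 − 0.084 − 0.134 − 0.179 + 0.018 = 0.874
P(none) = 1 − 0.874 = 0.126

0.126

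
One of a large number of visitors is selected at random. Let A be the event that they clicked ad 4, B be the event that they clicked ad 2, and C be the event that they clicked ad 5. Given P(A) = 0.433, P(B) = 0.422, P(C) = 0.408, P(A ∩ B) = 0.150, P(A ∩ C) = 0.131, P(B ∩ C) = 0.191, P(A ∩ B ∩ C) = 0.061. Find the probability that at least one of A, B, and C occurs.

P(A ∪ B ∪ C) = 0.433 + 0.422 + 0.408 − 0.150 − 0.131 − 0.191 + 0.061 = 0.852

0.852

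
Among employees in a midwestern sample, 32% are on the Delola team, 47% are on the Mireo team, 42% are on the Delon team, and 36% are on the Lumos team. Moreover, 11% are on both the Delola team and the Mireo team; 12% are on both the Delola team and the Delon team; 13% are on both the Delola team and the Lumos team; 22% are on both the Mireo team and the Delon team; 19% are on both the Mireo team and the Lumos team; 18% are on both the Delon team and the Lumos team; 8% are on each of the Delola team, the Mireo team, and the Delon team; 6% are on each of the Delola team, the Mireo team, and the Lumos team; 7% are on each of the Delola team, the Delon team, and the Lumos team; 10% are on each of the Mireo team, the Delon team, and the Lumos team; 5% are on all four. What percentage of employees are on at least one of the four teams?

88%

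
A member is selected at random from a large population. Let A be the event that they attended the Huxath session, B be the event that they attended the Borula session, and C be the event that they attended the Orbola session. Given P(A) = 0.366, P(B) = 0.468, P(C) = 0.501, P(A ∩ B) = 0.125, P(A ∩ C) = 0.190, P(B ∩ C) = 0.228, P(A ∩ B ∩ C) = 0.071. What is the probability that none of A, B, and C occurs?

Using inclusion–exclusion:
P(A ∪ B ∪ C) = 0.366 + 0.468 + 0.501 − 0.125 − 0.190 − 0.228 + 0.071 = 0.863
P(none) = 1 − 0.863 = 0.137

0.137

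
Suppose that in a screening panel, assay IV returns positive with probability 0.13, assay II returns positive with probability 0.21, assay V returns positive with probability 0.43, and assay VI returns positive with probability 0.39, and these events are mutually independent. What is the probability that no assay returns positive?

0.23897421

P(none) = (1 − 0.13) × (1 − 0.21) × (1 − 0.43) × (1 − 0.39) = 0.87 × 0.79 × 0.57 × 0.61 = 0.23897421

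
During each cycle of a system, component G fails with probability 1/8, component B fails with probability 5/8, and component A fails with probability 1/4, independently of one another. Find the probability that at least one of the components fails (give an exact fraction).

193/256

Independence gives P(none) = ∏(1 − pᵢ).
P(none) = (1 − 1/8) × (1 − 5/8) × (1 − 1/4) = 7/8 × 3/8 × 3/4 = 63/256
P(at least one) = 1 − 63/256 = 193/256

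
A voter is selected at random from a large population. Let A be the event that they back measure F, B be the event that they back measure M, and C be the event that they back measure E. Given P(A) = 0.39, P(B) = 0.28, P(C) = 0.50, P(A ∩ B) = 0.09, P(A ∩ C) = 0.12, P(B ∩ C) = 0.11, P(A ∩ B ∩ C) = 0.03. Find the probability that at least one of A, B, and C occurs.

By inclusion-exclusion,
P(A ∪ B ∪ C) = 0.39 + 0.28 + 0.50 − 0.09 − 0.12 − 0.11 + 0.03 = 0.88

0.88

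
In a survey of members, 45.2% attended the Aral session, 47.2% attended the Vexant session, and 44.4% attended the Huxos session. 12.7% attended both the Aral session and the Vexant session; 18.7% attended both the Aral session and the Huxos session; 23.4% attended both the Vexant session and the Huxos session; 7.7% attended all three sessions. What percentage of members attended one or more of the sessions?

P(≥1) = 45.2 + 47.2 + 44.4 − 12.7 − 18.7 − 23.4 + 7.7 = 89.7%

89.7%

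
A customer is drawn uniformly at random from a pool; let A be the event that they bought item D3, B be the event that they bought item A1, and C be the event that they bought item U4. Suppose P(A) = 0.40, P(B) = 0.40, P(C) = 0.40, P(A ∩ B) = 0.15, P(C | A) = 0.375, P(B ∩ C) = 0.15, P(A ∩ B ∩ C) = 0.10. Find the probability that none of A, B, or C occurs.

0.15

P(A ∩ C) = P(A)·P(C|A) = 0.40 × 0.375 = 0.15
Apply inclusion-exclusion:
P(A ∪ B ∪ C) = 0.40 + 0.40 + 0.40 − 0.15 − 0.15 − 0.15 + 0.10 = 0.85
P(none) = 1 − 0.85 = 0.15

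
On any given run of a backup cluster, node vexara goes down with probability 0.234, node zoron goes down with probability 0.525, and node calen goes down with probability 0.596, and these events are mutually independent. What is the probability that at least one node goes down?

0.8530046

Independence gives P(none) = ∏(1 − pᵢ).
P(none) = (1 − 0.234) × (1 − 0.525) × (1 − 0.596) = 0.766 × 0.475 × 0.404 = 0.1469954
P(at least one) = 1 − 0.1469954 = 0.8530046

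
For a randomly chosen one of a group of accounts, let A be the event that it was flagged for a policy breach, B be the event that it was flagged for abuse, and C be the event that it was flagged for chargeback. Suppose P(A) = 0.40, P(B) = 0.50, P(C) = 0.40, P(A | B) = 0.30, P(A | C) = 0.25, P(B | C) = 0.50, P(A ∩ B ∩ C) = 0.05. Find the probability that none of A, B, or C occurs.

0.10

P(A ∩ B) = P(B)·P(A|B) = 0.50 × 0.30 = 0.15
P(A ∩ C) = P(C)·P(A|C) = 0.40 × 0.25 = 0.10
P(B ∩ C) = P(C)·P(B|C) = 0.40 × 0.50 = 0.20
By inclusion–exclusion:
P(A ∪ B ∪ C) = 0.40 + 0.50 + 0.40 − 0.15 − 0.10 − 0.20 + 0.05 = 0.90
P(none) = 1 − 0.90 = 0.10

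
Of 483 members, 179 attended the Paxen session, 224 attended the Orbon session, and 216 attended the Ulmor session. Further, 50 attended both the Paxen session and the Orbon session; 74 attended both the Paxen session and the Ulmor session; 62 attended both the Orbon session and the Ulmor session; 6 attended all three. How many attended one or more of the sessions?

By inclusion-exclusion,
|at least one| = 179 + 224 + 216 − 50 − 74 − 62 + 6 = 439

439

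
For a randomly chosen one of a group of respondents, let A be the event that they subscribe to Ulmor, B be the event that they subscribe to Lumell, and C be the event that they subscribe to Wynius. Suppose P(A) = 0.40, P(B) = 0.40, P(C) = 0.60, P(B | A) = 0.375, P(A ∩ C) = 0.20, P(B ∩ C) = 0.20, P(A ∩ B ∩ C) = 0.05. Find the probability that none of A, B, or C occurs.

P(A ∩ B) = P(A)·P(B|A) = 0.40 × 0.375 = 0.15
By inclusion-exclusion,
P(A ∪ B ∪ C) = 0.40 + 0.40 + 0.60 − 0.15 − 0.20 − 0.20 + 0.05 = 0.90
P(none) = 1 − 0.90 = 0.10

0.10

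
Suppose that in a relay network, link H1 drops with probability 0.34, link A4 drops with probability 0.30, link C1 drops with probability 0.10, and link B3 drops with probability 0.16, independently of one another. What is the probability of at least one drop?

P(none) = (1 − 0.34) × (1 − 0.30) × (1 − 0.10) × (1 − 0.16) = 0.66 × 0.70 × 0.90 × 0.84 = 0.349272
P(at least one) = 1 − 0.349272 = 0.650728

0.650728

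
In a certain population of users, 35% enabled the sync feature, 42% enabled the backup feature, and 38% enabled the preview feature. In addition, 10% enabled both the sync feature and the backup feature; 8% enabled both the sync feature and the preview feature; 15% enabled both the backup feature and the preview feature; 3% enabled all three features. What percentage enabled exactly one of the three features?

P(exactly one) = 35 + 42 + 38 − 2·10 − 2·8 − 2·15 + 3·3 = 58%

58%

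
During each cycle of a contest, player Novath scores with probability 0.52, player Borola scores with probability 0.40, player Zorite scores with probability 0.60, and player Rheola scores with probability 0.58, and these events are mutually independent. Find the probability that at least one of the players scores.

0.951616

Since the events are independent, P(none) is the product of the individual non-occurrence probabilities.
P(none) = (1 − 0.52) × (1 − 0.40) × (1 − 0.60) × (1 − 0.58) = 0.48 × 0.60 × 0.40 × 0.42 = 0.048384
P(at least one) = 1 − 0.048384 = 0.951616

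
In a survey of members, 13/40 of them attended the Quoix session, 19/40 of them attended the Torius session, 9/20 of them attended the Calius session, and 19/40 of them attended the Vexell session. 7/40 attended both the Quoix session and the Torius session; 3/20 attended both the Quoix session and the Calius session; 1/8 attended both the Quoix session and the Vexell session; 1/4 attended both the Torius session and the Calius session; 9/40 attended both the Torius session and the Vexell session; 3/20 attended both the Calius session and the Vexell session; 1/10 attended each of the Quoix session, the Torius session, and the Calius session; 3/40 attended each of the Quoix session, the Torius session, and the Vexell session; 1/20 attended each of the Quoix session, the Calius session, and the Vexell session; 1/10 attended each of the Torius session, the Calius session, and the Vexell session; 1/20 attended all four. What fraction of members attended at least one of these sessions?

37/40

P(union) = 13/40 + 19/40 + 9/20 + 19/40 − 7/40 − 3/20 − 1/8 − 1/4 − 9/40 − 3/20 + 1/10 + 3/40 + 1/20 + 1/10 − 1/20 = 37/40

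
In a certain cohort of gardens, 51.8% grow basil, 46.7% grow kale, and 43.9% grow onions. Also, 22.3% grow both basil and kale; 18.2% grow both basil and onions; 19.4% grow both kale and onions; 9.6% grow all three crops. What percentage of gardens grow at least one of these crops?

92.1%

Using inclusion–exclusion:
P(≥1) = 51.8 + 46.7 + 43.9 − 22.3 − 18.2 − 19.4 + 9.6 = 92.1%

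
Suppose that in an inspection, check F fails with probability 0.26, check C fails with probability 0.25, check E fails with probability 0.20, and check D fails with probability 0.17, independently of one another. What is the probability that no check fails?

P(none) = (1 − 0.26) × (1 − 0.25) × (1 − 0.20) × (1 − 0.17) = 0.74 × 0.75 × 0.80 × 0.83 = 0.36852

0.36852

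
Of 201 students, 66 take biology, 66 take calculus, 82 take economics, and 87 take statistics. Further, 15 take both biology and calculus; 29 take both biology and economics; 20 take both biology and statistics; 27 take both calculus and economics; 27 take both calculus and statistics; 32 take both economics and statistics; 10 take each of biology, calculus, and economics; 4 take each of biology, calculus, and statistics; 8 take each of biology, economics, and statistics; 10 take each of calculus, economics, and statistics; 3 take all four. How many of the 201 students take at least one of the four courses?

By inclusion-exclusion,
|at least one| = 66 + 66 + 82 + 87 − 15 − 29 − 20 − 27 − 27 − 32 + 10 + 4 + 8 + 10 − 3 = 180

180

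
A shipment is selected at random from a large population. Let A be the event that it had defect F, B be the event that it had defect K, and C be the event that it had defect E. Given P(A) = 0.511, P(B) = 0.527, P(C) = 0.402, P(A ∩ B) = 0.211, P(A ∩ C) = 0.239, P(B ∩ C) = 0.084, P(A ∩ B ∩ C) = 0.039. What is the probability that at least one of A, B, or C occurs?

0.945

Using inclusion–exclusion:
P(A ∪ B ∪ C) = 0.511 + 0.527 + 0.402 − 0.211 − 0.239 − 0.084 + 0.039 = 0.945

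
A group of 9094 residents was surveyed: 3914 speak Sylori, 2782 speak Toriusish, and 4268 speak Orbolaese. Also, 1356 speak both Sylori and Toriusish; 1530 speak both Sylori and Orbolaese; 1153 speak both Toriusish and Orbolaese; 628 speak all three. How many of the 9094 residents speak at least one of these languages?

7553

Inclusion–exclusion gives
|at least one| = 3914 + 2782 + 4268 − 1356 − 1530 − 1153 + 628 = 7553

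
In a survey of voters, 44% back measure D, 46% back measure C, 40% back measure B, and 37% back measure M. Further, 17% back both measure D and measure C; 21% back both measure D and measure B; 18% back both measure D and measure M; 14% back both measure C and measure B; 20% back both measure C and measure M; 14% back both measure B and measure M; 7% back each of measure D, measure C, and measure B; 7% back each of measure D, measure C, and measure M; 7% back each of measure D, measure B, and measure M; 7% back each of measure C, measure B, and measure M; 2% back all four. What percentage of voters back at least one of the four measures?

By inclusion–exclusion:
P(at least one) = 44 + 46 + 40 + 37 − 17 − 21 − 18 − 14 − 20 − 14 + 7 + 7 + 7 + 7 − 2 = 89%

89%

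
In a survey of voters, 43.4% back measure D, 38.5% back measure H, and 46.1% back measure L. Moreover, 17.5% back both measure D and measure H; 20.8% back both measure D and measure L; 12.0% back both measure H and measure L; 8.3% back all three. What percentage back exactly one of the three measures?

Using the inclusion–exclusion count for exactly one event:
P(exactly one) = 43.4 + 38.5 + 46.1 − 2·17.5 − 2·20.8 − 2·12.0 + 3·8.3 = 52.3%

52.3%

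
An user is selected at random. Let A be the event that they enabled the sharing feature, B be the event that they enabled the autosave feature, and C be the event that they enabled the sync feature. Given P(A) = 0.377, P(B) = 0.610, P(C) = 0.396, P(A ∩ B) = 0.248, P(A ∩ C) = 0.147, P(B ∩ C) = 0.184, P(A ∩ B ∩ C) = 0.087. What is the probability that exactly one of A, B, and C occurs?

0.486

By inclusion–exclusion (exactly-one form):
P(exactly one) = 0.377 + 0.610 + 0.396 − 2·0.248 − 2·0.147 − 2·0.184 + 3·0.087 = 0.486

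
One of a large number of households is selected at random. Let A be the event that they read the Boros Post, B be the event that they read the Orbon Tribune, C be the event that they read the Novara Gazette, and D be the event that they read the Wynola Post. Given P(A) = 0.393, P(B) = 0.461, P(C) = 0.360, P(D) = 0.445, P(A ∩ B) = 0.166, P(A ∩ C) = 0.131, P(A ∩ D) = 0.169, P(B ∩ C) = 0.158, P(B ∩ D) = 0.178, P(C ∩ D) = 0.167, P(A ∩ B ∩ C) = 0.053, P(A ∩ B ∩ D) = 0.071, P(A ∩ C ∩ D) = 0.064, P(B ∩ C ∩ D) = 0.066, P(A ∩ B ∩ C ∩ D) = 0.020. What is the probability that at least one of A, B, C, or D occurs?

P(A ∪ B ∪ C ∪ D) = 0.393 + 0.461 + 0.360 + 0.445 − 0.166 − 0.131 − 0.169 − 0.158 − 0.178 − 0.167 + 0.053 + 0.071 + 0.064 + 0.066 − 0.020 = 0.924

0.924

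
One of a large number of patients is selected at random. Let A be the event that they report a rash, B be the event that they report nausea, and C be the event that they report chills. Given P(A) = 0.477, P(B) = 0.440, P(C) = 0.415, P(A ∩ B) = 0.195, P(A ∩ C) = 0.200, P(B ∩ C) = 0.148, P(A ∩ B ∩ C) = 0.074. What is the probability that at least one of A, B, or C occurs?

0.863

Inclusion–exclusion gives
P(A ∪ B ∪ C) = 0.477 + 0.440 + 0.415 − 0.195 − 0.200 − 0.148 + 0.074 = 0.863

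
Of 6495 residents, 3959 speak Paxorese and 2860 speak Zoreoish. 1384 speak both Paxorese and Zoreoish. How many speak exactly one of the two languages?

|exactly one| = 3959 + 2860 − 2·1384 = 4051

4051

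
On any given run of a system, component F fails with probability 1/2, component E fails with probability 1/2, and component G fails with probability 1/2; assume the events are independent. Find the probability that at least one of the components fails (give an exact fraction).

7/8

Independence gives P(none) = ∏(1 − pᵢ).
P(none) = (1 − 1/2) × (1 − 1/2) × (1 − 1/2) = 1/2 × 1/2 × 1/2 = 1/8
P(at least one) = 1 − 1/8 = 7/8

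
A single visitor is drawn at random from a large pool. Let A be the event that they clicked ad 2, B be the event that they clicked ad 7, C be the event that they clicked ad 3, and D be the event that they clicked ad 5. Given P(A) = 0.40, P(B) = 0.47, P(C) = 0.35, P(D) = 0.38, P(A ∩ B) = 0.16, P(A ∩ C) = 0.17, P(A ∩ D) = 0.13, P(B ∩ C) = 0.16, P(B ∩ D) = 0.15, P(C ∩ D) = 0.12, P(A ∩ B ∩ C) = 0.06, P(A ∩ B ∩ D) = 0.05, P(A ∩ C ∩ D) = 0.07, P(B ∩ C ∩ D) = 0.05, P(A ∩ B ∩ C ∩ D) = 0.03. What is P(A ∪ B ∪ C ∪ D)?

0.91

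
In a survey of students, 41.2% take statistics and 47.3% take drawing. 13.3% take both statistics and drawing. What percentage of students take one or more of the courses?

P(≥1) = 41.2 + 47.3 − 13.3 = 75.2%

75.2%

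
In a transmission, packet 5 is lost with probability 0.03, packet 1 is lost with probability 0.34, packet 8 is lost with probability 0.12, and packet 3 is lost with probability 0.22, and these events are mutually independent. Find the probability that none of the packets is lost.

0.43943328

P(none) = (1 − 0.03) × (1 − 0.34) × (1 − 0.12) × (1 − 0.22) = 0.97 × 0.66 × 0.88 × 0.78 = 0.43943328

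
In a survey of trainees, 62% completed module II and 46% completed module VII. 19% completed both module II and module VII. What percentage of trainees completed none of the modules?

P(≥1) = 62 + 46 − 19 = 89%
P(none) = 100% − 89% = 11%

11%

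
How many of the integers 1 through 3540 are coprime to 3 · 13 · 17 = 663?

By inclusion-exclusion,
floor(3540/3) + floor(3540/13) + floor(3540/17) − floor(3540/39) − floor(3540/51) − floor(3540/221) + floor(3540/663) = 1180 + 272 + 208 − 90 − 69 − 16 + 5 = 1490
3540 − 1490 = 2050

2050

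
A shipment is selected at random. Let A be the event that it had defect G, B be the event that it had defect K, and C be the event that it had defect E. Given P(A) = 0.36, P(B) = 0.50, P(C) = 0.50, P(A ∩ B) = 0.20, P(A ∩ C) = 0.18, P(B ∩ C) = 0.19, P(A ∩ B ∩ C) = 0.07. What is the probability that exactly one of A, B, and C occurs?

0.43

By inclusion–exclusion (exactly-one form):
P(exactly one) = 0.36 + 0.50 + 0.50 − 2·0.20 − 2·0.18 − 2·0.19 + 3·0.07 = 0.43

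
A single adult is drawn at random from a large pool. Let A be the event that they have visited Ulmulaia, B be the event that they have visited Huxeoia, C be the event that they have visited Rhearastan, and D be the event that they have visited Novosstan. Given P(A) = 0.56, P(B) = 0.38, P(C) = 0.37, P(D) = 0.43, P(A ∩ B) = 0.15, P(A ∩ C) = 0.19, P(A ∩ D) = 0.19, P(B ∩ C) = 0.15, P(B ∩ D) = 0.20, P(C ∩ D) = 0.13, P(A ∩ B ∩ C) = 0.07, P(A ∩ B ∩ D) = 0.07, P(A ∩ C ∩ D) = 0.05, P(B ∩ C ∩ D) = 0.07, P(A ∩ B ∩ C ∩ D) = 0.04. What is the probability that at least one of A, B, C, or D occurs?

0.95

P(A ∪ B ∪ C ∪ D) = 0.56 + 0.38 + 0.37 + 0.43 − 0.15 − 0.19 − 0.19 − 0.15 − 0.20 − 0.13 + 0.07 + 0.07 + 0.05 + 0.07 − 0.04 = 0.95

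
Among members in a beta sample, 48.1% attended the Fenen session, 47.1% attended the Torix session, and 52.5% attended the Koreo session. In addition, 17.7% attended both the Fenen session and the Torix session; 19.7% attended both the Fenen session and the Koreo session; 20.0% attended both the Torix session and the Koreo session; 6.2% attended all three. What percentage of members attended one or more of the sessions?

P(union) = 48.1 + 47.1 + 52.5 − 17.7 − 19.7 − 20.0 + 6.2 = 96.5%

96.5%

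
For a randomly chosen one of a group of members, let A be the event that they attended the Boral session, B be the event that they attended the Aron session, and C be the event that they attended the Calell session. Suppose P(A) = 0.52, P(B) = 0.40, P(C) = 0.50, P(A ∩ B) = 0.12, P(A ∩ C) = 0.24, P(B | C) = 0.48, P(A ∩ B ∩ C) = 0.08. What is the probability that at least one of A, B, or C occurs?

0.90

P(B ∩ C) = P(C)·P(B|C) = 0.50 × 0.48 = 0.24
P(A ∪ B ∪ C) = 0.52 + 0.40 + 0.50 − 0.12 − 0.24 − 0.24 + 0.08 = 0.90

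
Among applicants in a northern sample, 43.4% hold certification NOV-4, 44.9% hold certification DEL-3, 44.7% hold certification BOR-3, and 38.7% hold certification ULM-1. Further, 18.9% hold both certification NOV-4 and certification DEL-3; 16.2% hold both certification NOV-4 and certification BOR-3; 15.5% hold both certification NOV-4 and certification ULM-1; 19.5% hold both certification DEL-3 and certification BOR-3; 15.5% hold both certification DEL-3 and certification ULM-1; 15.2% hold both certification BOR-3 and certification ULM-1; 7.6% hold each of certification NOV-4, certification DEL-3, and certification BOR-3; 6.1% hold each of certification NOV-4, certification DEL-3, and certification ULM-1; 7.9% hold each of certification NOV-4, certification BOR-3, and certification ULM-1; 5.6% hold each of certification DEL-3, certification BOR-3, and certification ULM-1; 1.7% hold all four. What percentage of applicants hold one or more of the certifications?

Inclusion–exclusion gives
P(at least one) = 43.4 + 44.9 + 44.7 + 38.7 − 18.9 − 16.2 − 15.5 − 19.5 − 15.5 − 15.2 + 7.6 + 6.1 + 7.9 + 5.6 − 1.7 = 96.4%

96.4%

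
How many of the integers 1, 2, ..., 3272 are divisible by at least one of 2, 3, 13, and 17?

2324

By inclusion–exclusion:
⌊3272/2⌋ + ⌊3272/3⌋ + ⌊3272/13⌋ + ⌊3272/17⌋ − ⌊3272/6⌋ − ⌊3272/26⌋ − ⌊3272/34⌋ − ⌊3272/39⌋ − ⌊3272/51⌋ − ⌊3272/221⌋ + ⌊3272/78⌋ + ⌊3272/102⌋ + ⌊3272/442⌋ + ⌊3272/663⌋ − ⌊3272/1326⌋ = 1636 + 1090 + 251 + 192 − 545 − 125 − 96 − 83 − 64 − 14 + 41 + 32 + 7 + 4 − 2 = 2324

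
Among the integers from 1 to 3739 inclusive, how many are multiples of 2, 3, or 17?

2565

By inclusion-exclusion,
1869 + 1246 + 219 − 623 − 109 − 73 + 36 = 2565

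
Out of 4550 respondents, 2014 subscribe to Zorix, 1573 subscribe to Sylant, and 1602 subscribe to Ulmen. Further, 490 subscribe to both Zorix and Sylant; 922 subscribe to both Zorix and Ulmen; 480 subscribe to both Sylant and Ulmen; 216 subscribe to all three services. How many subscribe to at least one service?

|at least one| = 2014 + 1573 + 1602 − 490 − 922 − 480 + 216 = 3513

3513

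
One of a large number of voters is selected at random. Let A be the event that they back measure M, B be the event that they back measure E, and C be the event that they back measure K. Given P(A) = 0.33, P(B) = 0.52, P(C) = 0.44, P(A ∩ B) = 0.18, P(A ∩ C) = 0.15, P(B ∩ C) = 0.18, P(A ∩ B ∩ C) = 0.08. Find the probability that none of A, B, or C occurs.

0.14

Apply inclusion-exclusion:
P(A ∪ B ∪ C) = 0.33 + 0.52 + 0.44 − 0.18 − 0.15 − 0.18 + 0.08 = 0.86
P(none) = 1 − 0.86 = 0.14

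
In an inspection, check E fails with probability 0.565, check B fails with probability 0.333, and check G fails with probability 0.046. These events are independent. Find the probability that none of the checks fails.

0.27679833

Independence gives P(none) = ∏(1 − pᵢ).
P(none) = (1 − 0.565) × (1 − 0.333) × (1 − 0.046) = 0.435 × 0.667 × 0.954 = 0.27679833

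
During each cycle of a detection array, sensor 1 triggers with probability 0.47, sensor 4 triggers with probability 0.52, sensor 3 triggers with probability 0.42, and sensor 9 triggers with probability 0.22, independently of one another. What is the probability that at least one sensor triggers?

0.88490944

P(none) = (1 − 0.47) × (1 − 0.52) × (1 − 0.42) × (1 − 0.22) = 0.53 × 0.48 × 0.58 × 0.78 = 0.11509056
P(at least one) = 1 − 0.11509056 = 0.88490944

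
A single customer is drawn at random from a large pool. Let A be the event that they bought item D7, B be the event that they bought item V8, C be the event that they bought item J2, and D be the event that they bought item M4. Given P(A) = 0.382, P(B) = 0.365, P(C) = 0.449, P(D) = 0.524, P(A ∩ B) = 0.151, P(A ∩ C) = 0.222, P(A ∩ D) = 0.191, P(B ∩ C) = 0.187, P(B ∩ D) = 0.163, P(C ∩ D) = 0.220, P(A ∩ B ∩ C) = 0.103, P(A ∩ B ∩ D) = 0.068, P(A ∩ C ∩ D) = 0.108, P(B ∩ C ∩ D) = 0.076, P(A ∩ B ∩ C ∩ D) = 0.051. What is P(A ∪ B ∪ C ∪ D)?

Using inclusion–exclusion:
P(A ∪ B ∪ C ∪ D) = 0.382 + 0.365 + 0.449 + 0.524 − 0.151 − 0.222 − 0.191 − 0.187 − 0.163 − 0.220 + 0.103 + 0.068 + 0.108 + 0.076 − 0.051 = 0.890

0.890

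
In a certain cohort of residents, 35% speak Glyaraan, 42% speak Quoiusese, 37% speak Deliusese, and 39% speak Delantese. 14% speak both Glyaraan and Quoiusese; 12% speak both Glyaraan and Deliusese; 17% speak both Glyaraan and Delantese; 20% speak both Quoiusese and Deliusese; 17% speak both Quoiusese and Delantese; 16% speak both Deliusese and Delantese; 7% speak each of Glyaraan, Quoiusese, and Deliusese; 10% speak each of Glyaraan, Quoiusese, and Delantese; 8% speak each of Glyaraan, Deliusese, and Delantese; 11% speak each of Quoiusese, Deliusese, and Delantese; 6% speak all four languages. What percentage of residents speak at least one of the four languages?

P(at least one) = 35 + 42 + 37 + 39 − 14 − 12 − 17 − 20 − 17 − 16 + 7 + 10 + 8 + 11 − 6 = 87%

87%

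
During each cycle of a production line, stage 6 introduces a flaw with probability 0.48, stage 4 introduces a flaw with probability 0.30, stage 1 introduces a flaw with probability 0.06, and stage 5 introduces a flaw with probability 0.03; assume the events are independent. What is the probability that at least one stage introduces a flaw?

Independence gives P(none) = ∏(1 − pᵢ).
P(none) = (1 − 0.48) × (1 − 0.30) × (1 − 0.06) × (1 − 0.03) = 0.52 × 0.70 × 0.94 × 0.97 = 0.3318952
P(at least one) = 1 − 0.3318952 = 0.6681048

0.6681048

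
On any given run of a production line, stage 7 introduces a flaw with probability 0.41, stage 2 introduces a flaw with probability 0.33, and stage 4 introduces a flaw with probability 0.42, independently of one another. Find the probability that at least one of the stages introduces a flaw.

0.770726

P(none) = (1 − 0.41) × (1 − 0.33) × (1 − 0.42) = 0.59 × 0.67 × 0.58 = 0.229274
P(at least one) = 1 − 0.229274 = 0.770726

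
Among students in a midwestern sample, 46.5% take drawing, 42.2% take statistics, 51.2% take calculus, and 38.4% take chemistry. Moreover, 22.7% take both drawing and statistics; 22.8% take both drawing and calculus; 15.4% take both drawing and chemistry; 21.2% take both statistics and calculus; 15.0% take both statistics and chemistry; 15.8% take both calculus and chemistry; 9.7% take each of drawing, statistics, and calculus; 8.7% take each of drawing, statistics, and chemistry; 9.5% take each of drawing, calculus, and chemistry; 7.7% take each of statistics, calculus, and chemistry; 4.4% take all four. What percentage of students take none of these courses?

3.4%

P(at least one) = 46.5 + 42.2 + 51.2 + 38.4 − 22.7 − 22.8 − 15.4 − 21.2 − 15.0 − 15.8 + 9.7 + 8.7 + 9.5 + 7.7 − 4.4 = 96.6%
P(none) = 100% − 96.6% = 3.4%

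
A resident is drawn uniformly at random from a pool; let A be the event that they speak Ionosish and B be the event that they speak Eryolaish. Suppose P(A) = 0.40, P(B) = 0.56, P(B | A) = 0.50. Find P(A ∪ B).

P(A ∩ B) = P(A)·P(B|A) = 0.40 × 0.50 = 0.20
Using inclusion–exclusion:
P(A ∪ B) = 0.40 + 0.56 − 0.20 = 0.76

0.76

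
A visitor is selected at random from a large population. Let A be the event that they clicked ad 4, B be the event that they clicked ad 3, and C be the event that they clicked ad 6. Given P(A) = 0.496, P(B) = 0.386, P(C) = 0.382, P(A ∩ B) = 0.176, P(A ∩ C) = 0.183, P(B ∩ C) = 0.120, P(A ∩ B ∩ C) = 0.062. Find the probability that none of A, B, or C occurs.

By inclusion-exclusion,
P(A ∪ B ∪ C) = 0.496 + 0.386 + 0.382 − 0.176 − 0.183 − 0.120 + 0.062 = 0.847
P(none) = 1 − 0.847 = 0.153

0.153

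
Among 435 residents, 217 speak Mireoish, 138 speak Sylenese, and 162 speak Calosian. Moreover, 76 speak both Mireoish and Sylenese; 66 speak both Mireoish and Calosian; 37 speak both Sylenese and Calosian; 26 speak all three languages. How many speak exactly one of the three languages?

237

|exactly one| = 217 + 138 + 162 − 2·76 − 2·66 − 2·37 + 3·26 = 237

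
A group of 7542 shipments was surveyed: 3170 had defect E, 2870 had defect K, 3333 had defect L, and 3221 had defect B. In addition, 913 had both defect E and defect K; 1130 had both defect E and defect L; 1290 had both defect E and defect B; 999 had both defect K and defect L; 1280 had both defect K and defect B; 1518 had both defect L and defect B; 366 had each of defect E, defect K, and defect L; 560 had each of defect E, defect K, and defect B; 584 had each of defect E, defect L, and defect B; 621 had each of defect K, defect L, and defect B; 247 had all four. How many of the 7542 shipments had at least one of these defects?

Using inclusion–exclusion:
|at least one| = 3170 + 2870 + 3333 + 3221 − 913 − 1130 − 1290 − 999 − 1280 − 1518 + 366 + 560 + 584 + 621 − 247 = 7348

7348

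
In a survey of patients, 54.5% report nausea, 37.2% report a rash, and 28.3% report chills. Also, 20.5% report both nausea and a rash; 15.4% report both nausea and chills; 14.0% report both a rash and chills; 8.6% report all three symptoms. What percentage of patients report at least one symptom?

Inclusion–exclusion gives
P(union) = 54.5 + 37.2 + 28.3 − 20.5 − 15.4 − 14.0 + 8.6 = 78.7%

78.7%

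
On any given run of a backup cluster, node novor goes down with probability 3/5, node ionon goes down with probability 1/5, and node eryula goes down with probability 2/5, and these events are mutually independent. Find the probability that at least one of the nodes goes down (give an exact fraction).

101/125

Since the events are independent, P(none) is the product of the individual non-occurrence probabilities.
P(none) = (1 − 3/5) × (1 − 1/5) × (1 − 2/5) = 2/5 × 4/5 × 3/5 = 24/125
P(at least one) = 1 − 24/125 = 101/125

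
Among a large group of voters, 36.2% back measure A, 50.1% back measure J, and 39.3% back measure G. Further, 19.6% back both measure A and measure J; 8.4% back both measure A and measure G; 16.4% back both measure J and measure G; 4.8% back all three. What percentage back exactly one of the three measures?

51.2%

P(exactly one) = 36.2 + 50.1 + 39.3 − 2·19.6 − 2·8.4 − 2·16.4 + 3·4.8 = 51.2%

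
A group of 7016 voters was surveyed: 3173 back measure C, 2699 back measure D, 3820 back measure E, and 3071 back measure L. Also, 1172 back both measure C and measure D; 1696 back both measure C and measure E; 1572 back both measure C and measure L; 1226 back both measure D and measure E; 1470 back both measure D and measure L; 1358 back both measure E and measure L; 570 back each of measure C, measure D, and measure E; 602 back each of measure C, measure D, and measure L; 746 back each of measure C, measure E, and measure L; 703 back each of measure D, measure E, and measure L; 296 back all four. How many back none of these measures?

422

Apply inclusion-exclusion:
N(≥1) = 3173 + 2699 + 3820 + 3071 − 1172 − 1696 − 1572 − 1226 − 1470 − 1358 + 570 + 602 + 746 + 703 − 296 = 6594
None: 7016 − 6594 = 422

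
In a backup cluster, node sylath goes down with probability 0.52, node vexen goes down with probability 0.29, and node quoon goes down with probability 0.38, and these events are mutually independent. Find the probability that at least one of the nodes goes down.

P(none) = (1 − 0.52) × (1 − 0.29) × (1 − 0.38) = 0.48 × 0.71 × 0.62 = 0.211296
P(at least one) = 1 − 0.211296 = 0.788704

0.788704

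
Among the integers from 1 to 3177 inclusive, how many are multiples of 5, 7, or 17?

By inclusion-exclusion,
⌊3177/5⌋ + ⌊3177/7⌋ + ⌊3177/17⌋ − ⌊3177/35⌋ − ⌊3177/85⌋ − ⌊3177/119⌋ + ⌊3177/595⌋ = 635 + 453 + 186 − 90 − 37 − 26 + 5 = 1126

1126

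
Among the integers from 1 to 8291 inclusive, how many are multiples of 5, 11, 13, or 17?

3052

Using inclusion–exclusion:
floor(8291/5) + floor(8291/11) + floor(8291/13) + floor(8291/17) − floor(8291/55) − floor(8291/65) − floor(8291/85) − floor(8291/143) − floor(8291/187) − floor(8291/221) + floor(8291/715) + floor(8291/935) + floor(8291/1105) + floor(8291/2431) − floor(8291/12155) = 1658 + 753 + 637 + 487 − 150 − 127 − 97 − 57 − 44 − 37 + 11 + 8 + 7 + 3 − 0 = 3052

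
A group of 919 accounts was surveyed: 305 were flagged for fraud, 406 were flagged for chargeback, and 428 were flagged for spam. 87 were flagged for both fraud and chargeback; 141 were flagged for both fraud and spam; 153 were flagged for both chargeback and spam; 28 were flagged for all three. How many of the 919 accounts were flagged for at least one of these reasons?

786

|at least one| = 305 + 406 + 428 − 87 − 141 − 153 + 28 = 786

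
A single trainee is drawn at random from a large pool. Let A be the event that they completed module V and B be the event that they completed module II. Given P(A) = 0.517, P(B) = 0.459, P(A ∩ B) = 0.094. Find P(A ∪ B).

0.882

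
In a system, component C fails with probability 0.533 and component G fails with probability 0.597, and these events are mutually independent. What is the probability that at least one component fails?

0.811799

P(none) = (1 − 0.533) × (1 − 0.597) = 0.467 × 0.403 = 0.188201
P(at least one) = 1 − 0.188201 = 0.811799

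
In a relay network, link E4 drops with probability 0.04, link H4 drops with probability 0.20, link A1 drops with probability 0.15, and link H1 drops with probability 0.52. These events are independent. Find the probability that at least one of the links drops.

0.686656

Since the events are independent, P(none) is the product of the individual non-occurrence probabilities.
P(none) = (1 − 0.04) × (1 − 0.20) × (1 − 0.15) × (1 − 0.52) = 0.96 × 0.80 × 0.85 × 0.48 = 0.313344
P(at least one) = 1 − 0.313344 = 0.686656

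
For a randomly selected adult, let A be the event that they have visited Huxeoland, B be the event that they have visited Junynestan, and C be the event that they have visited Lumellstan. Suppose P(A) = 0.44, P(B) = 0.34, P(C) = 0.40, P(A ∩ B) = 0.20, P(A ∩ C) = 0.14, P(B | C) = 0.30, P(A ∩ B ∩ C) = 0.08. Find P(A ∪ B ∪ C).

P(B ∩ C) = P(C)·P(B|C) = 0.40 × 0.30 = 0.12
P(A ∪ B ∪ C) = 0.44 + 0.34 + 0.40 − 0.20 − 0.14 − 0.12 + 0.08 = 0.80

0.80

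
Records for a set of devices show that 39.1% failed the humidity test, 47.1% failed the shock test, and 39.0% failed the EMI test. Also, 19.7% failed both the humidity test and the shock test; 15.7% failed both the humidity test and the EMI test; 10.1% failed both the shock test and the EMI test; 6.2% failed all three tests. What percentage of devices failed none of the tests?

Apply inclusion-exclusion:
P(union) = 39.1 + 47.1 + 39.0 − 19.7 − 15.7 − 10.1 + 6.2 = 85.9%
P(none) = 100% − 85.9% = 14.1%

14.1%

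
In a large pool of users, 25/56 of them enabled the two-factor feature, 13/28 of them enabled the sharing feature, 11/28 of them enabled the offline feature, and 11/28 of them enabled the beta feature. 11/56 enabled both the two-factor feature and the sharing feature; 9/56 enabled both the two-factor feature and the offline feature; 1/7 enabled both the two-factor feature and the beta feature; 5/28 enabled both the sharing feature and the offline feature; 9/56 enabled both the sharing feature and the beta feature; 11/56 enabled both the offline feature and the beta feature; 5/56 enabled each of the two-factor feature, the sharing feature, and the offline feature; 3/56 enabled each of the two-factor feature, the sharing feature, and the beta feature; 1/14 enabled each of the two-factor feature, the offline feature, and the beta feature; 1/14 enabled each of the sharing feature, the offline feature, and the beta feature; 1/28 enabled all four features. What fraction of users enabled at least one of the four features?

P(≥1) = 25/56 + 13/28 + 11/28 + 11/28 − 11/56 − 9/56 − 1/7 − 5/28 − 9/56 − 11/56 + 5/56 + 3/56 + 1/14 + 1/14 − 1/28 = 51/56

51/56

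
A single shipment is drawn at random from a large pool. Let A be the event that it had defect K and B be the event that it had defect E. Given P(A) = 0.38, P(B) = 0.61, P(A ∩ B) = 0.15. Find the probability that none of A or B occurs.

0.16

By inclusion-exclusion,
P(A ∪ B) = 0.38 + 0.61 − 0.15 = 0.84
P(none) = 1 − 0.84 = 0.16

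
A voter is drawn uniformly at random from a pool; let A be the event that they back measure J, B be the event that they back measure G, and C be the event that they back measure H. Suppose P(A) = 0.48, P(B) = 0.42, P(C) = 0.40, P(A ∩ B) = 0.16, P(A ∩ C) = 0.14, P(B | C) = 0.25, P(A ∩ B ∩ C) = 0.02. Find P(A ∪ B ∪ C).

P(B ∩ C) = P(C)·P(B|C) = 0.40 × 0.25 = 0.10
Apply inclusion-exclusion:
P(A ∪ B ∪ C) = 0.48 + 0.42 + 0.40 − 0.16 − 0.14 − 0.10 + 0.02 = 0.92

0.92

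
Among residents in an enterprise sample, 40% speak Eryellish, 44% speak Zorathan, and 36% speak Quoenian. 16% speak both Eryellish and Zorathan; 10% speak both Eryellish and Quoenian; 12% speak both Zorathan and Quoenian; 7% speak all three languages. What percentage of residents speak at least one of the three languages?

89%

P(union) = 40 + 44 + 36 − 16 − 10 − 12 + 7 = 89%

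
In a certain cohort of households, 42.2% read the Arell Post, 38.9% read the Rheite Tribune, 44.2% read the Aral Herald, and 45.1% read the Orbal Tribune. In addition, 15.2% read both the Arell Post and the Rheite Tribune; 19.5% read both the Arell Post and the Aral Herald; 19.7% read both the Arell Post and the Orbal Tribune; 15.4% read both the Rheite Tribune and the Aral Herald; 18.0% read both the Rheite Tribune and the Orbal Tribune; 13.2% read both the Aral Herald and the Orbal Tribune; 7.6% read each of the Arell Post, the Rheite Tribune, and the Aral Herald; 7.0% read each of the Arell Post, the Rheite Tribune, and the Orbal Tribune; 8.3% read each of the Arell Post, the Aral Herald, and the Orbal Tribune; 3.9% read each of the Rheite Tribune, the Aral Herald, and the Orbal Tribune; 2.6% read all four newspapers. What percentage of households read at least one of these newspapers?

P(≥1) = 42.2 + 38.9 + 44.2 + 45.1 − 15.2 − 19.5 − 19.7 − 15.4 − 18.0 − 13.2 + 7.6 + 7.0 + 8.3 + 3.9 − 2.6 = 93.6%

93.6%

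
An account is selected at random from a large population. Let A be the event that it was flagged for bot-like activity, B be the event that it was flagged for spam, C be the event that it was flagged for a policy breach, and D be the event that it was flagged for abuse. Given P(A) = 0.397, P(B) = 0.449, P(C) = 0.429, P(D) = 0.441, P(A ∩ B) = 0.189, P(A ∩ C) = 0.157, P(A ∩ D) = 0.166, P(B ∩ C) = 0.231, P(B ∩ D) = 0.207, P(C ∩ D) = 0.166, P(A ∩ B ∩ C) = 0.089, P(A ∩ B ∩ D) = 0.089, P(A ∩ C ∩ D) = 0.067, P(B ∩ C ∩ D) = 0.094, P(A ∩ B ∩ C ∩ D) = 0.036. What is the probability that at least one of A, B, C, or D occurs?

0.903

P(A ∪ B ∪ C ∪ D) = 0.397 + 0.449 + 0.429 + 0.441 − 0.189 − 0.157 − 0.166 − 0.231 − 0.207 − 0.166 + 0.089 + 0.089 + 0.067 + 0.094 − 0.036 = 0.903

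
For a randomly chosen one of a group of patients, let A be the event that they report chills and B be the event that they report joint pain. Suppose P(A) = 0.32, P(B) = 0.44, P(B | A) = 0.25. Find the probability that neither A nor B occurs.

P(A ∩ B) = P(A)·P(B|A) = 0.32 × 0.25 = 0.08
By inclusion–exclusion:
P(A ∪ B) = 0.32 + 0.44 − 0.08 = 0.68
P(none) = 1 − 0.68 = 0.32

0.32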